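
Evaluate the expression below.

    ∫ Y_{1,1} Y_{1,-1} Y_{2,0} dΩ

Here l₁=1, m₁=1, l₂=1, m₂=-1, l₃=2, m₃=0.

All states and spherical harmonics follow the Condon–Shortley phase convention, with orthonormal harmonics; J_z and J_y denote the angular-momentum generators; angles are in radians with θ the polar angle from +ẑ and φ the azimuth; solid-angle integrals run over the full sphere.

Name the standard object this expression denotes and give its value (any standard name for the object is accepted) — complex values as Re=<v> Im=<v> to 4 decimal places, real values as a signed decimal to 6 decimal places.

This is a Gaunt coefficient — the integral of a triple product of spherical harmonics over the sphere.
m-sum 0 ✓  L=4 even ✓  0≤2≤2 ✓
Π(2lᵢ+1) = 3×3×5 = 45
triangle coeff Δ(1,1,2) = 1/30
Σ_t [0,0]: t=0:+1/1 = 1/1
(3j)²=2/15 [(1 1 2; 0 0 0)], sign=+1
Σ_t [0,0]: t=0:+1/4 = 1/4
(3j)²=1/30 [(1 1 2; 1 -1 0)], sign=+1
⇒ 4πI² = 1/5
I = (+1)√(1/5/(4π)) = 0.12615663

Gaunt coefficient, +0.126157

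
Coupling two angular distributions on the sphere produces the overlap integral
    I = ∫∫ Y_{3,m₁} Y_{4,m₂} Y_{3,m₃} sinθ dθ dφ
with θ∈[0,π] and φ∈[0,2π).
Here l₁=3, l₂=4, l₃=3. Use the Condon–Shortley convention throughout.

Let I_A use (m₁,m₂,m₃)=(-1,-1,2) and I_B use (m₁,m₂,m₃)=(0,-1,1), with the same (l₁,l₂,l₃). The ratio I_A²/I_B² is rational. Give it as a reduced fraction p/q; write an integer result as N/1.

Same 3,4,3: normalisation and zero-m 3j drop out of the ratio.
A: Δ: 4! 2! 4! / 11! → 1/34650; sum: t=2:+1/48 t=3:−1/144 = 1/72; 3j²(3 4 3; -1 -1 2) = Δ·Π!·Σ² = 16/693  (sign -1)
B: Δ: 4! 2! 4! / 11! → 1/34650; sum: t=1:−1/48 t=2:+1/24 t=3:−1/288 = 5/288; 3j²(3 4 3; 0 -1 1) = Δ·Π!·Σ² = 5/462  (sign +1)
I_A²/I_B² = (16/693)/(5/462) = 32/15

32/15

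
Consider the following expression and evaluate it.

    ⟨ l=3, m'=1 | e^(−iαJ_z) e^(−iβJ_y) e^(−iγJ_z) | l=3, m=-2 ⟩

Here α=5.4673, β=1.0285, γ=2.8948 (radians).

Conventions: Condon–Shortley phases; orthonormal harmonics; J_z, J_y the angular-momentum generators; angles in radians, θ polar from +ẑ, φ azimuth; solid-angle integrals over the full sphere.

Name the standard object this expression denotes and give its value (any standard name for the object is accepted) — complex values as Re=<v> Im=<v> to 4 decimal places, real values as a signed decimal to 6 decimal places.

Wigner D-matrix element, Re=-0.3960 Im=-0.1322

This is a Wigner D-matrix element — the rotation-matrix element ⟨l m'| R(α,β,γ) |l m⟩ in the angular-momentum basis.
D^3_{1,-2}(5.4673,1.0285,2.8948) = e^{-i·1·5.4673}·d^3_{1,-2}(1.0285)·e^{-i·-2·2.8948}. Compute d first:
With c≡cos(β/2)=0.870662 and s≡sin(β/2)=0.491882, N=[24·2·1·120]^{1/2}=75.894664
k∈{0,1} keeps every argument non-negative
  k=0: (−1)^3·75.8947/(12)·0.8707^3·0.4919^3 = -0.496777
  k=1: (−1)^4·75.8947/(24)·0.8707^1·0.4919^5 = +0.079278
d^3_{1,-2}(1.0285) = -0.496777 +0.079278 = -0.417499
Attach z-rotation phases: D = e^{-i(1)(5.4673)}·(-0.417499)·e^{-i(-2)(2.8948)} = -0.396001-0.132242i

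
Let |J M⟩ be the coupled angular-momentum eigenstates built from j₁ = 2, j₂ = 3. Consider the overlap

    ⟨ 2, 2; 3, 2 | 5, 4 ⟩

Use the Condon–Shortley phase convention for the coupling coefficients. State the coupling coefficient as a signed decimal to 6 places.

+0.774597

triangle: 0!*4!*6!/11! = 17280/39916800
(j±m)!: 4!*0!*5!*1!*9!*1! = 1045094400
prefactor² = (2J+1)*Δ*N² = 4976640
  k=0: +1/(0!*0!*0!*5!*4!*1!) = 1/2880
Σ = 1/2880  ⇒  CG² = 4976640*(1/2880)² = 3/5
CG = +√(3/5) = +0.774597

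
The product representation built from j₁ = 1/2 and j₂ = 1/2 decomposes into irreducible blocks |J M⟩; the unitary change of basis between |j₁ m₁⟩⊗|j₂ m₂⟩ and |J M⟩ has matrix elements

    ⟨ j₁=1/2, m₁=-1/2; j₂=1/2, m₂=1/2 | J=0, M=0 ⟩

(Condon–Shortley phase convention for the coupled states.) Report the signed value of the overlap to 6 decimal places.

triangle: 1!·0!·0!/2! = 1/2
(j±m)!: 0!·1!·1!·0!·0!·0! = 1
prefactor² = (2J+1)·Δ·N² = 1/2
  k=1: −1/(1!·0!·0!·0!·0!·0!) = -1
Σ = -1  ⇒  CG² = 1/2·(-1)² = 1/2
CG = −√(1/2) = -0.707107

-0.707107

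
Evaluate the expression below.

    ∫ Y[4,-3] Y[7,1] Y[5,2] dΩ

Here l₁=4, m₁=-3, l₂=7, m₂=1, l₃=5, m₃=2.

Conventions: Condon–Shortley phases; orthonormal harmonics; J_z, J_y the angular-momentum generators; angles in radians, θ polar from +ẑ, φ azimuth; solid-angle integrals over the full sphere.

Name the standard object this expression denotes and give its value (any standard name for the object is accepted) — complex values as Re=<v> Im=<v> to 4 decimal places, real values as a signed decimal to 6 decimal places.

This is a Gaunt coefficient — the integral of a triple product of spherical harmonics over the sphere.
m-sum 0 ✓  L=16 even ✓  3≤5≤11 ✓
Π(2lᵢ+1) = 9×15×11 = 1485
triangle coeff Δ(4,7,5) = 1/6126120
Σ_t [2,4]: t=2:+1/69120 t=3:−1/20736 t=4:+1/69120 = -1/51840
(3j)²=280/21879 [(4 7 5; 0 0 0)], sign=+1
Σ_t [5,6]: t=5:−1/172800 t=6:+1/1036800 = -1/207360
(3j)²=245/14586 [(4 7 5; -3 1 2)], sign=+1
⇒ 4πI² = 171500/537251
I = (+1)√(171500/537251/(4π)) = 0.15938172

Gaunt coefficient, +0.159382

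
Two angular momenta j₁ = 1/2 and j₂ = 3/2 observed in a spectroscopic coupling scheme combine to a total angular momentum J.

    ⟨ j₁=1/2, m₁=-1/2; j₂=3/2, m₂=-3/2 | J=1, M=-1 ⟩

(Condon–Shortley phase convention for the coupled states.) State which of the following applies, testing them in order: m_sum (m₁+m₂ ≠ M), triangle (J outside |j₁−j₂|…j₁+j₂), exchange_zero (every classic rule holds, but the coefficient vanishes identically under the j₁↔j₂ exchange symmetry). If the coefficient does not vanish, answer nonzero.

m-sum: m₁+m₂ = -1/2+(-3/2) = -2, M = -1  ✗ ⇒ coefficient is 0

m_sum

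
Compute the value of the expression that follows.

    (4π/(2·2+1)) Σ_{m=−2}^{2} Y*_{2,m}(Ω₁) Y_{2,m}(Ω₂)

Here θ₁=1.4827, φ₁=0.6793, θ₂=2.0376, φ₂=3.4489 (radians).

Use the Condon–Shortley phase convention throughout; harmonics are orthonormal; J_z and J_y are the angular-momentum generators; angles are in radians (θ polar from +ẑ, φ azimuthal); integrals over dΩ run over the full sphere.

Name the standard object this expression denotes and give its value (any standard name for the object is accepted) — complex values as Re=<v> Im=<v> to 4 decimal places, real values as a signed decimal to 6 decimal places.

This sum is the spherical-harmonic addition theorem: it equals the Legendre polynomial P_l(cos γ) of the angle γ between the two directions.
Expand P_2 via completeness: Σ_{m} conj(Y_{2,m}) at Ω₁ times Y_{2,m} at Ω₂ —
  m=-2: Y*=+0.080722+0.374687i  Y=+0.251669-0.177630i  product +0.086871+0.079958i
  m=-1: Y*=+0.052677+0.042537i  Y=+0.295931-0.093917i  product +0.019584+0.007641i
  m=+0: Y*=-0.308067-0.000000i  Y=-0.123762+0.000000i  product +0.038127+0.000000i
  m=+1: Y*=-0.052677+0.042537i  Y=-0.295931-0.093917i  product +0.019584-0.007641i
  m=+2: Y*=+0.080722-0.374687i  Y=+0.251669+0.177630i  product +0.086871-0.079958i
Σ over m = +0.251037+0.000000i; ×(4π/5) → +0.630924+0.000000i. Real part: 0.630924

Legendre polynomial (addition theorem), +0.630924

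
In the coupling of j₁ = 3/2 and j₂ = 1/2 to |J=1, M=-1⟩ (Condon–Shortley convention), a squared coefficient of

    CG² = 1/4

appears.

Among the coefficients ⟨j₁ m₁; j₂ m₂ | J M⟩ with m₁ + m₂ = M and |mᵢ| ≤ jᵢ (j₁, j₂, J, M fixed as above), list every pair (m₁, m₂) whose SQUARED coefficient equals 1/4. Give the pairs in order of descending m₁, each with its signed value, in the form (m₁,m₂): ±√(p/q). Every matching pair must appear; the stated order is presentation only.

Admissible pairs with m₁+m₂ = M = -1: (-3/2,1/2), (-1/2,-1/2)
  (m₁,m₂)=(-1/2,-1/2): CG² = 1/4, CG = +√(1/4)   ← matches the target
  (m₁,m₂)=(-3/2,1/2): CG² = 3/4, CG = −√(3/4)
Pairs with CG² = 1/4: (-1/2,-1/2): +√(1/4)

(-1/2,-1/2): +√(1/4)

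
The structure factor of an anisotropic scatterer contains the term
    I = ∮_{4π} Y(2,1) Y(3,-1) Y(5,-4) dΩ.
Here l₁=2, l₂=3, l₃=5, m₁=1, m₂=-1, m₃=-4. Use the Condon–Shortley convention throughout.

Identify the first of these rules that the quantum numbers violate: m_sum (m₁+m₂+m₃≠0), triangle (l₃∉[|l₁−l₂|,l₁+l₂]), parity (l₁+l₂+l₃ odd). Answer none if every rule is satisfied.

azimuthal sum: 1 − 1 − 4 = -4  ✗
1 ≤ 5 ≤ 5 (triangle on l)
L = 2 + 3 + 5 = 10 (even)

m_sum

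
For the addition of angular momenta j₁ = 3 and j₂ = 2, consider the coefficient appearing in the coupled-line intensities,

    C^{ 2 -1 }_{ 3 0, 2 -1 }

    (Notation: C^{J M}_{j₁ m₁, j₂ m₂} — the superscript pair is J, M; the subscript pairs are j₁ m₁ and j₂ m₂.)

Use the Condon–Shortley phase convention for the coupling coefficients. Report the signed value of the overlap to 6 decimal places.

j₁+j₂−J=3  J+j₁−j₂=3  J−j₁+j₂=1  j₁+j₂+J+1=8
(j₁±m₁, j₂±m₂, J±M) = (3,3,1,3,1,3)
P² = 81/14
sum k=0..1:
  [0] +1/36 = 1/36
  [1] −1/4 = -1/4
S = -2/9
C² = P²·S² = 2/7 ; C = -0.534522

−√(2/7) = -0.534522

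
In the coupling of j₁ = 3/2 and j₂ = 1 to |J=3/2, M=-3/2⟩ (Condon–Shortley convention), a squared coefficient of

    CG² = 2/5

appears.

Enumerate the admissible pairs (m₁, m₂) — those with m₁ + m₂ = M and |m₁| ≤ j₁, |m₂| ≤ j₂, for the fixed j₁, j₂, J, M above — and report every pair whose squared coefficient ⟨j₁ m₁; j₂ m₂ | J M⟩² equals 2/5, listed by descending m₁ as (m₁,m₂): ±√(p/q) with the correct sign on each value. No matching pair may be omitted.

Admissible pairs with m₁+m₂ = M = -3/2: (-3/2,0), (-1/2,-1)
  (m₁,m₂)=(-1/2,-1): CG² = 2/5, CG = +√(2/5)   ← matches the target
  (m₁,m₂)=(-3/2,0): CG² = 3/5, CG = −√(3/5)
Pairs with CG² = 2/5: (-1/2,-1): +√(2/5)

(-1/2,-1): +√(2/5)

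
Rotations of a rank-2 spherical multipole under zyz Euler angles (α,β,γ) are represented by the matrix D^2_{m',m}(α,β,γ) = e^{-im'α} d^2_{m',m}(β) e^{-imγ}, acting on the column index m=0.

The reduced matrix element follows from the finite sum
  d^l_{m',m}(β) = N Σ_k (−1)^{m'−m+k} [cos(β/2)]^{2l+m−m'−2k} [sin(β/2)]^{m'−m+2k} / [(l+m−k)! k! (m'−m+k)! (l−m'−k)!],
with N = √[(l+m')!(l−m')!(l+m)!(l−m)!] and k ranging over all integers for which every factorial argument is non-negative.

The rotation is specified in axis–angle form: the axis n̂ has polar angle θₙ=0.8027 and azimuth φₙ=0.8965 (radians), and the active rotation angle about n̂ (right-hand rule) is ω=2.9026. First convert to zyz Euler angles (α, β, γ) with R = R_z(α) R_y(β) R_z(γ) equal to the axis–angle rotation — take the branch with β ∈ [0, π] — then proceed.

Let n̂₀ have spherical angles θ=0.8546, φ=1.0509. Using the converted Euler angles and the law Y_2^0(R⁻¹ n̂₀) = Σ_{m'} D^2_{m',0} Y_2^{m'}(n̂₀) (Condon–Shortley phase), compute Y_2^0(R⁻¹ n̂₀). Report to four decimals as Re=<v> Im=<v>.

Re=0.1502 Im=0.0000

Axis–angle → zyz. n̂ = (sinθₙcosφₙ, sinθₙsinφₙ, cosθₙ) = (+0.449053, +0.561828, +0.694767), ω = 2.9026.
R = I cosω + sinω [n̂]ₓ + (1−cosω) n̂n̂ᵀ gives
  R = [-0.574012, +0.332941, +0.748104; +0.661877, -0.349248, +0.663283; +0.482108, +0.875886, -0.019894]
β = atan2(√(R₁₃²+R₂₃²), R₃₃) = 1.590691; α = atan2(R₂₃, R₁₃) mod 2π = 0.725372; γ = atan2(R₃₂, −R₃₁) mod 2π = 2.073965
Need the full column D^2_{m',0} for m'=−2..2 at α=0.7254, β=1.5907, γ=2.0740.
cos(β/2)=0.700038, sin(β/2)=0.714106
d^2_{-2,0}: single k=2 term ⇒ +0.612130;  D = +0.073311+0.607724i
d^2_{-1,0}: k∈[1..2] ⇒ +0.600071 -0.624431 = -0.024360;  D = -0.018227-0.016161i
d^2_{0,0}: k∈[0..2] ⇒ +0.240152 -0.999604 +0.260046 = -0.499406;  D = -0.499406+0.000000i
d^2_{1,0}: k∈[0..1] ⇒ -0.600071 +0.624431 = +0.024360;  D = +0.018227-0.016161i
d^2_{2,0}: single k=0 term ⇒ +0.612130;  D = +0.073311-0.607724i
Y_2^{m'}(θ=0.8546,φ=1.0509) and Σ D·Y over m':
  (+0.0733+0.6077i)·(-0.1113-0.1895i)  (-0.0182-0.0162i)·(+0.1901-0.3320i)  (-0.4994+0.0000i)·(+0.0924+0.0000i)  (+0.0182-0.0162i)·(-0.1901-0.3320i)  (+0.0733-0.6077i)·(-0.1113+0.1895i)
Y_2^0(R⁻¹ n̂) = +0.150212+0.000000i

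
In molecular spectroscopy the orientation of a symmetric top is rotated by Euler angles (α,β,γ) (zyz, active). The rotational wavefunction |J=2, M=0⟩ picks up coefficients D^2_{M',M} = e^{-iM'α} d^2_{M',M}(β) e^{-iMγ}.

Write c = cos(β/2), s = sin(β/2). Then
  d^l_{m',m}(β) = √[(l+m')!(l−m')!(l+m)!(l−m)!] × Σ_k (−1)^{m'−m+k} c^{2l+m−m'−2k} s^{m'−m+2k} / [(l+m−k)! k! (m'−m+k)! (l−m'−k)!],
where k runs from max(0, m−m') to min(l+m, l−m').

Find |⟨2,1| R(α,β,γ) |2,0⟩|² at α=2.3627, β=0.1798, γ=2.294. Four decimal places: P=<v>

P=0.0464

D^2_{1,0}(2.3627,0.1798,2.2940) = e^{-i·1·2.3627}·d^2_{1,0}(0.1798)·e^{-i·0·2.2940}. Compute d first:
With c≡cos(β/2)=0.995962 and s≡sin(β/2)=0.089779, N=[6·1·2·2]^{1/2}=4.898979
k∈{0,1} keeps every argument non-negative
  k=0: (−1)^1·4.8990/(2)·0.9960^3·0.0898^1 = -0.217259
  k=1: (−1)^2·4.8990/(2)·0.9960^1·0.0898^3 = +0.001765
d^2_{1,0}(0.1798) = -0.217259 +0.001765 = -0.215494
|D^2_{1,0}|² = |d^2_{1,0}(β)|² = (-0.215494)² = 0.046438 (the z-rotation phases have unit modulus)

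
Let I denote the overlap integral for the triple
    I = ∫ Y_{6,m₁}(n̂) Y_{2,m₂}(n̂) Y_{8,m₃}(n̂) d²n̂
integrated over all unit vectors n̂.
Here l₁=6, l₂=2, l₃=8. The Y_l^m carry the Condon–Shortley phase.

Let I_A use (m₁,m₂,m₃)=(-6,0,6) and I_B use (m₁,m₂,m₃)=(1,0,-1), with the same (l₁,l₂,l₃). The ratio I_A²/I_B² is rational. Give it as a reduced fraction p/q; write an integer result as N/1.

13/108

Shared (l₁,l₂,l₃)=(6,2,8): N and (l;000)² cancel in I_A²/I_B².
A: Δ = 0!·12!·4!/17! = 1/30940; Racah Σ t=0..0: t=0:+1/1916006400 = 1/1916006400; ⇒ 3j(6 2 8; -6 0 6)² = 1/340, sgn +1
B: Δ = 0!·12!·4!/17! = 1/30940; Racah Σ t=0..0: t=0:+1/2419200 = 1/2419200; ⇒ 3j(6 2 8; 1 0 -1)² = 27/1105, sgn -1
I_A²/I_B² = (1/340)/(27/1105) = 13/108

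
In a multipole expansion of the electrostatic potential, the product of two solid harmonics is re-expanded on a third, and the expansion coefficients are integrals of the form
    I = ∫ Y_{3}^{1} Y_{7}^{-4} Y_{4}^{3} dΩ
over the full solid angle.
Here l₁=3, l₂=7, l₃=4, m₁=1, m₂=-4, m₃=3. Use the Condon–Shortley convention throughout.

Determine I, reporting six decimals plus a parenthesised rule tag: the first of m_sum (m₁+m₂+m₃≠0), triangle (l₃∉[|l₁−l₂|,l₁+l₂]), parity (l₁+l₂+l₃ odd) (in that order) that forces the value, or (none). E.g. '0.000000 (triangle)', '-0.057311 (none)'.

0.212007 (none)

Checks pass: Σm=0; 14 even; l₃=4∈[4,10].
(2·3+1)(2·7+1)(2·4+1) = 945
Δ: 6! 0! 8! / 15! → 1/45045
sum: t=3:−1/20736 = -1/20736
3j²(3 7 4; 0 0 0) = Δ·Π!·Σ² = 35/1287  (sign -1)
sum: t=2:+1/241920 = 1/241920
3j²(3 7 4; 1 -4 3) = Δ·Π!·Σ² = 2/91  (sign -1)
combine: 4πI² = 945·35/1287·2/91 = 1050/1859
take √, sign +1: I = 0.21200691
No selection rule forces the value: the integral is nonzero (none).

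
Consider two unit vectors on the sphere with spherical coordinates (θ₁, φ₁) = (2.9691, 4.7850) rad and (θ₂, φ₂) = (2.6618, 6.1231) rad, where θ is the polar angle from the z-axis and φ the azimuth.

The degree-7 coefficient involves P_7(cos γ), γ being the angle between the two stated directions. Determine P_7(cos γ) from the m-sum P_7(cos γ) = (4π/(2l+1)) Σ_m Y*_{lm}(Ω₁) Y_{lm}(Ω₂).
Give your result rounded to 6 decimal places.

Expand P_7 via completeness: Σ_{m} conj(Y_{7,m}) at Ω₁ times Y_{7,m} at Ω₂ —
  m=-7: Y*=-0.000001+0.000002i  Y=+0.000972+0.002010i  product -0.000000-0.000000i
  m=-6: Y*=+0.000043+0.000020i  Y=-0.009201-0.013157i  product -0.000000-0.000001i
  m=-5: Y*=+0.000225-0.000594i  Y=+0.049426+0.050934i  product +0.000041-0.000018i
  m=-4: Y*=-0.005781-0.001728i  Y=-0.171350-0.127669i  product +0.000770+0.001034i
  m=-3: Y*=-0.008903+0.040223i  Y=+0.382305+0.199156i  product -0.011414+0.013604i
  m=-2: Y*=+0.192928+0.028216i  Y=-0.476955-0.158148i  product -0.087556-0.043969i
  m=-1: Y*=+0.041318-0.568038i  Y=+0.109437+0.017671i  product +0.014559-0.061434i
  m=+0: Y*=-0.682211-0.000000i  Y=+0.436498+0.000000i  product -0.297784-0.000000i
  m=+1: Y*=-0.041318-0.568038i  Y=-0.109437+0.017671i  product +0.014559+0.061434i
  m=+2: Y*=+0.192928-0.028216i  Y=-0.476955+0.158148i  product -0.087556+0.043969i
  m=+3: Y*=+0.008903+0.040223i  Y=-0.382305+0.199156i  product -0.011414-0.013604i
  m=+4: Y*=-0.005781+0.001728i  Y=-0.171350+0.127669i  product +0.000770-0.001034i
  m=+5: Y*=-0.000225-0.000594i  Y=-0.049426+0.050934i  product +0.000041+0.000018i
  m=+6: Y*=+0.000043-0.000020i  Y=-0.009201+0.013157i  product -0.000000+0.000001i
  m=+7: Y*=+0.000001+0.000002i  Y=-0.000972+0.002010i  product -0.000000+0.000000i
Total Σ_m = -0.464982+0.000000i. Multiply by 0.837758: -0.389543+0.000000i. P_7(cos γ) = -0.389543

-0.389543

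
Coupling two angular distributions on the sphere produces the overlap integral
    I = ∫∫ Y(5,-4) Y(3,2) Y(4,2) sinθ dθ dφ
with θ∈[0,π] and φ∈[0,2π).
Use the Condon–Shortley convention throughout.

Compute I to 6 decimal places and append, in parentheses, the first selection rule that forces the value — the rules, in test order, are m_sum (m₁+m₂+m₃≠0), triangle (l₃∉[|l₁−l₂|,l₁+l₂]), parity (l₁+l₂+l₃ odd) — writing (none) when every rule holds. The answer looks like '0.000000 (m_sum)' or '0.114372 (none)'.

0.143343 (none)

Rules hold: Σm=0, L=12 even, 2≤4≤8.
N = 11·7·9 = 693
Δ = 4!·6!·2!/13! = 1/180180
Racah Σ t=1..3: t=1:−1/576 t=2:+1/144 t=3:−1/576 = 1/288
⇒ 3j(5 3 4; 0 0 0)² = 20/1001, sgn +1
Racah Σ t=3..4: t=3:−1/8640 t=4:+1/2880 = 1/4320
⇒ 3j(5 3 4; -4 2 2)² = 8/429, sgn +1
4πI² = N·(3j₀)²·(3jₘ)² = 480/1859
I = +1·√(0.258203/4π) = 0.14334284
No selection rule forces the value: the integral is nonzero (none).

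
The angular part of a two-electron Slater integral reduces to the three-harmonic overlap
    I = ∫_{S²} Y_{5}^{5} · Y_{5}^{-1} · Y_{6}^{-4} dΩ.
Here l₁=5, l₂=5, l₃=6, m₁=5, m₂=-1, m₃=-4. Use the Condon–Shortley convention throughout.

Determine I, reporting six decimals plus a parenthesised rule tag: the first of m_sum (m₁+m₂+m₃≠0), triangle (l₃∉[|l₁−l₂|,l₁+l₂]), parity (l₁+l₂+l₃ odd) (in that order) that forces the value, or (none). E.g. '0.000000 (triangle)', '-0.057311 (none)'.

Rules hold: Σm=0, L=16 even, 0≤6≤10.
N = 11·11·13 = 1573
Δ = 4!·6!·6!/17! = 1/28588560
Racah Σ t=0..4: t=0:+1/345600 t=1:−1/13824 t=2:+1/5184 t=3:−1/13824 t=4:+1/345600 = 7/129600
⇒ 3j(5 5 6; 0 0 0)² = 80/7293, sgn +1
Racah Σ t=0..0: t=0:+1/829440 = 1/829440
⇒ 3j(5 5 6; 5 -1 -4)² = 225/9724, sgn +1
4πI² = N·(3j₀)²·(3jₘ)² = 1500/3757
I = +1·√(0.399255/4π) = 0.17824613
No selection rule forces the value: the integral is nonzero (none).

0.178246 (none)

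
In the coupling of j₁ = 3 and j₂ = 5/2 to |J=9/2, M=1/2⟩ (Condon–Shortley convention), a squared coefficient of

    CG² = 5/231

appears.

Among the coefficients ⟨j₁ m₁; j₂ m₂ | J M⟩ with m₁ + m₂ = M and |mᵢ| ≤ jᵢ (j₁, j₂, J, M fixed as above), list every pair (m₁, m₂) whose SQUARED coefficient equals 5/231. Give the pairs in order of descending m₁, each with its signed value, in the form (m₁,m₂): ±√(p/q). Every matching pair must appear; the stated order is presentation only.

Admissible pairs with m₁+m₂ = M = 1/2: (-2,5/2), (-1,3/2), (0,1/2), (1,-1/2), (2,-3/2), (3,-5/2)
  (m₁,m₂)=(3,-5/2): CG² = 5/231, CG = +√(5/231)   ← matches the target
  (m₁,m₂)=(2,-3/2): CG² = 361/1386, CG = +√(361/1386)
  (m₁,m₂)=(1,-1/2): CG² = 160/693, CG = +√(160/693)
  (m₁,m₂)=(0,1/2): CG² = 10/231, CG = −√(10/231)
  (m₁,m₂)=(-1,3/2): CG² = 35/99, CG = −√(35/99)
  (m₁,m₂)=(-2,5/2): CG² = 125/1386, CG = −√(125/1386)
Pairs with CG² = 5/231: (3,-5/2): +√(5/231)

(3,-5/2): +√(5/231)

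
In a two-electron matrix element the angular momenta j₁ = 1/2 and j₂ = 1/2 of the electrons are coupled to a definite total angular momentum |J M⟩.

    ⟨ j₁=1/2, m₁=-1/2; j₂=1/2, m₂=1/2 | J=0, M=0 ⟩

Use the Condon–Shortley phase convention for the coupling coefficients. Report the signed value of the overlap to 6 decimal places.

√[1·1!0!0!/2! · 0!1!1!0!0!0!] = √(1/2)
  +(−1)^1/∏(1,0,0,0,0,0)! = -1  (running -1)
⟨..|..⟩ = √(1/2)·(-1) = -0.707107

−√(1/2) = -0.707107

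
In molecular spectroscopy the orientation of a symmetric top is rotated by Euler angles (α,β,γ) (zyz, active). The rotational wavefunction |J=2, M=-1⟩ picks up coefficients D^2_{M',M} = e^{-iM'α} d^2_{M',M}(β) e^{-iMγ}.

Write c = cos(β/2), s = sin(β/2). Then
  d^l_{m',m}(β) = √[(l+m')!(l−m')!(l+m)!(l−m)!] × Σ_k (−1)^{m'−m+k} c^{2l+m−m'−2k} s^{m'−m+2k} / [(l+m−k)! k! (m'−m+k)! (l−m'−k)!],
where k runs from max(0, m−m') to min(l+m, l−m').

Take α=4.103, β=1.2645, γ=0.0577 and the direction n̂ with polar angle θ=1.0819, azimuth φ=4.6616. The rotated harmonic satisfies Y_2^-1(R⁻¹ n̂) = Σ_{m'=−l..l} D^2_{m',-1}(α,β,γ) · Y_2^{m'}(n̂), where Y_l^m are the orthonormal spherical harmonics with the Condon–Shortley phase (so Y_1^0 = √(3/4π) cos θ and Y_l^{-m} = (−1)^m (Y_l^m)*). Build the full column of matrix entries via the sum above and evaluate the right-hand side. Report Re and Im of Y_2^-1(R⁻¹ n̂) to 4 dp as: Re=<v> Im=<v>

Need the full column D^2_{m',-1} for m'=−2..2 at α=4.1030, β=1.2645, γ=0.0577.
cos(β/2)=0.806700, sin(β/2)=0.590961
d^2_{-2,-1}: single k=1 term ⇒ +0.620476;  D = -0.247167+0.569121i
d^2_{-1,-1}: k∈[0..1] ⇒ +0.423495 -0.681810 = -0.258315;  D = +0.135390+0.219992i
d^2_{0,-1}: k∈[0..1] ⇒ -0.759925 +0.407817 = -0.352108;  D = -0.351522-0.020305i
d^2_{1,-1}: k∈[0..1] ⇒ +0.681810 -0.121965 = +0.559845;  D = -0.346377+0.439829i
d^2_{2,-1}: single k=0 term ⇒ -0.332981;  D = +0.096594+0.318663i
Y_2^{m'}(θ=1.0819,φ=4.6616) and Σ D·Y over m':
  (-0.2472+0.5691i)·(-0.2995-0.0305i)  (+0.1354+0.2200i)·(-0.0163+0.3199i)  (-0.3515-0.0203i)·(-0.1067+0.0000i)  (-0.3464+0.4398i)·(+0.0163+0.3199i)  (+0.0966+0.3187i)·(-0.2995+0.0305i)
Y_2^-1(R⁻¹ n̂) = -0.128667-0.317170i

Re=-0.1287 Im=-0.3172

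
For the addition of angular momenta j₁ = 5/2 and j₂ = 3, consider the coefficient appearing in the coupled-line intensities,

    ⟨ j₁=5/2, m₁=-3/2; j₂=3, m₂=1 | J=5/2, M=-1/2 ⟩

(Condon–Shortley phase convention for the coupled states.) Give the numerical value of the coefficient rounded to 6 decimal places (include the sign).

j₁+j₂−J=3  J+j₁−j₂=2  J−j₁+j₂=3  j₁+j₂+J+1=9
(j₁±m₁, j₂±m₂, J±M) = (1,4,4,2,2,3)
P² = 576/35
sum k=2..3:
  [2] +1/8 = 1/8
  [3] −1/12 = -1/12
S = 1/24
C² = P²·S² = 1/35 ; C = +0.169031

+0.169031  (= +√(1/35))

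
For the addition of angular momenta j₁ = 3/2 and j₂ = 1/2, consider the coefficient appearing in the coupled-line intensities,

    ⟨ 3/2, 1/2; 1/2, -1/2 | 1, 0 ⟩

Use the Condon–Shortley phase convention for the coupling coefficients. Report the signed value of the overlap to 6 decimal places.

+0.707107  (= +√(1/2))

triangle: 1!·2!·0!/4! = 2/24
(j±m)!: 2!·1!·0!·1!·1!·1! = 2
prefactor² = (2J+1)·Δ·N² = 1/2
  k=0: +1/(0!·1!·1!·0!·1!·0!) = 1
Σ = 1  ⇒  CG² = 1/2·1² = 1/2
CG = +√(1/2) = +0.707107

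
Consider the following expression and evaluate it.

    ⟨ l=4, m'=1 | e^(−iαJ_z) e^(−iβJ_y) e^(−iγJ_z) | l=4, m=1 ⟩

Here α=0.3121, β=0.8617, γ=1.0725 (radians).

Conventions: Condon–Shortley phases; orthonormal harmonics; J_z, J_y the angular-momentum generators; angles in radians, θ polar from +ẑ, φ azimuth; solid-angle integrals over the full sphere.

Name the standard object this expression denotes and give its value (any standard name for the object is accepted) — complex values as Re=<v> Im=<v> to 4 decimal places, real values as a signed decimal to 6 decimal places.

This is a Wigner D-matrix element — the rotation-matrix element ⟨l m'| R(α,β,γ) |l m⟩ in the angular-momentum basis.
D^4_{1,1}(0.3121,0.8617,1.0725) = e^{-i·1·0.3121}·d^4_{1,1}(0.8617)·e^{-i·1·1.0725}. Compute d first:
Half-angle: c=0.908611, s=0.417643. N=√(120·6·120·6)=720.000000
k∈{0,1,2,3} keeps every argument non-negative
  k=0: (−1)^0·720.0000/(720)·0.9086^8·0.4176^0 = +0.464541
  k=1: (−1)^1·720.0000/(48)·0.9086^6·0.4176^2 = -1.472212
  k=2: (−1)^2·720.0000/(24)·0.9086^4·0.4176^4 = +0.622093
  k=3: (−1)^3·720.0000/(72)·0.9086^2·0.4176^6 = -0.043812
d^4_{1,1}(0.8617) = +0.464541 -1.472212 +0.622093 -0.043812 = -0.429390
Attach z-rotation phases: D = e^{-i(1)(0.3121)}·(-0.429390)·e^{-i(1)(1.0725)} = -0.079490+0.421968i

Wigner D-matrix element, Re=-0.0795 Im=0.4220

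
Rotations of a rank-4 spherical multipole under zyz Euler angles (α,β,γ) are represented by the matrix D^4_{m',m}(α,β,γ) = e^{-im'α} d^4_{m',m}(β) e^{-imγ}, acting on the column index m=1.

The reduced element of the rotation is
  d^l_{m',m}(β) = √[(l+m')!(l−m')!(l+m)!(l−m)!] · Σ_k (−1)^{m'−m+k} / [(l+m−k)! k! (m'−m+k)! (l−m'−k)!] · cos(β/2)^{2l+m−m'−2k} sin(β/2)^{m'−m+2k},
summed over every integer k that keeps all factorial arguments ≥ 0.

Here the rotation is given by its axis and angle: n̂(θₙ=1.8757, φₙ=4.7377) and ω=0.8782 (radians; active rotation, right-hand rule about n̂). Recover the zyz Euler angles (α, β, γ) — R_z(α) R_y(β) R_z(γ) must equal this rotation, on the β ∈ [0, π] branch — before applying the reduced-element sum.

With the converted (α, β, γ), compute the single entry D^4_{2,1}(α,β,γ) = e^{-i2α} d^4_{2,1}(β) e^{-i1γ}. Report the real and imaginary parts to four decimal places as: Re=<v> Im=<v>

Axis–angle → zyz. n̂ = (sinθₙcosφₙ, sinθₙsinφₙ, cosθₙ) = (+0.024141, -0.953570, -0.300201), ω = 0.8782.
R = I cosω + sinω [n̂]ₓ + (1−cosω) n̂n̂ᵀ gives
  R = [+0.638748, +0.222711, -0.736478; -0.239353, +0.967214, +0.084895; +0.731239, +0.122052, +0.671113]
β = atan2(√(R₁₃²+R₂₃²), R₃₃) = 0.835088; α = atan2(R₂₃, R₁₃) mod 2π = 3.026828; γ = atan2(R₃₂, −R₃₁) mod 2π = 2.976206
D^4_{2,1}(3.0268,0.8351,2.9762) = e^{-i·2·3.0268}·d^4_{2,1}(0.8351)·e^{-i·1·2.9762}. Compute d first:
c=cos(0.835088/2)=0.914088, s=sin(0.835088/2)=0.405516; N=√[720·2·120·6]=1018.233765
k∈{0,1,2} keeps every argument non-negative
  k=0: (−1)^1·1018.2338/(240)·0.9141^7·0.4055^1 = -0.917403
  k=1: (−1)^2·1018.2338/(48)·0.9141^5·0.4055^3 = +0.902758
  k=2: (−1)^3·1018.2338/(72)·0.9141^3·0.4055^5 = -0.118446
d^4_{2,1}(0.8351) = -0.917403 +0.902758 -0.118446 = -0.133091
Phases: e^{-i·(2)·3.0268}=+0.973774+0.227519i, e^{-i·(1)·2.9762}=-0.986355-0.164634i ⇒ D=+0.122847+0.051204i

Re=0.1228 Im=0.0512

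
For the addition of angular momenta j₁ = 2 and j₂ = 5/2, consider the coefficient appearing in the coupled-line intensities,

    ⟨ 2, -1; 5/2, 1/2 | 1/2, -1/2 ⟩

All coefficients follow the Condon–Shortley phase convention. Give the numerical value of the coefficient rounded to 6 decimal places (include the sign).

-0.365148

triangle: 4!*0!*1!/6! = 24/720
(j±m)!: 1!*3!*3!*2!*0!*1! = 72
prefactor² = (2J+1)*Δ*N² = 24/5
  k=3: −1/(3!*1!*0!*0!*0!*1!) = -1/6
Σ = -1/6  ⇒  CG² = 24/5*(-1/6)² = 2/15
CG = −√(2/15) = -0.365148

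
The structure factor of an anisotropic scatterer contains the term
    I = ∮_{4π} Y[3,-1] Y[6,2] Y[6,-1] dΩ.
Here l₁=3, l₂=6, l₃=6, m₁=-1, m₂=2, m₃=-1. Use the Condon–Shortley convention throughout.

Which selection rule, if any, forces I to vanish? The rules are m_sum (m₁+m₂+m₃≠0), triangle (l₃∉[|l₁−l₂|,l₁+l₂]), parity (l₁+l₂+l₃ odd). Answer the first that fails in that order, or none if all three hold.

parity

Σmᵢ = 0  ✓
l₃∈[|l₁−l₂|,l₁+l₂]=[3,9], have l₃=6  ✓
Σlᵢ = 15 ⇒ odd  ✗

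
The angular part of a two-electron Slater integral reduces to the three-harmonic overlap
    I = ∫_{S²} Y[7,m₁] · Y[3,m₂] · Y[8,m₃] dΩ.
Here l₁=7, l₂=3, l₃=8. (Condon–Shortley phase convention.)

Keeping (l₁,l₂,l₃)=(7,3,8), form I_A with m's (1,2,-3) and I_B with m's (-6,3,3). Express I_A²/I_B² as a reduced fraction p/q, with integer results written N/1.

11/13

l's match ⇒ only the (l;m) 3-j factors differ between A and B.
A: triangle coeff Δ(7,3,8) = 1/5290740; Σ_t [1,2]: t=1:−1/14515200 t=2:+1/11612160 = 1/58060800; (3j)²=55/58786 [(7 3 8; 1 2 -3)], sign=-1
B: triangle coeff Δ(7,3,8) = 1/5290740; Σ_t [2,2]: t=2:+1/1916006400 = 1/1916006400; (3j)²=5/4522 [(7 3 8; -6 3 3)], sign=-1
I_A²/I_B² = (55/58786)/(5/4522) = 11/13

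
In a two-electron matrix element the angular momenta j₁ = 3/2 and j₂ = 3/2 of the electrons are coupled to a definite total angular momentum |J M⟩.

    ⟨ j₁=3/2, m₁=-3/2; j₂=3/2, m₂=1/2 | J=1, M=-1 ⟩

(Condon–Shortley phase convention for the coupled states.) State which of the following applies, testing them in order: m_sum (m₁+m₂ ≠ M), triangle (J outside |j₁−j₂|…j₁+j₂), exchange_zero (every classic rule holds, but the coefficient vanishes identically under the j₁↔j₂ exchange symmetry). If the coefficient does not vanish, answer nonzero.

m-sum: m₁+m₂ = -3/2+1/2 = -1, M = -1  ✓
triangle: |j₁−j₂| = 0 ≤ J = 1 ≤ j₁+j₂ = 3  ✓
exchange: j₁≠j₂ or m₁≠m₂ — the exchange symmetry imposes no constraint here
value check: CG = +√(3/10) = +0.547723 ≠ 0

nonzero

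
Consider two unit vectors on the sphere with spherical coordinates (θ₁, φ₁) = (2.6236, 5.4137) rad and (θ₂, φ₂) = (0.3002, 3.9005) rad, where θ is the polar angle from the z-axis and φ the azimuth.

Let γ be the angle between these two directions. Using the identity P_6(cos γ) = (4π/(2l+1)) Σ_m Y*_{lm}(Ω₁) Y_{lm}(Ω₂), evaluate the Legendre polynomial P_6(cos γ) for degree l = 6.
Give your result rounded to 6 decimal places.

-0.412697

Addition theorem: P_6(cos γ) = (4π/13) Σ_m Y*_{lm}(Ω₁) Y_{lm}(Ω₂), m = −6…6:
  m=-6: (+0.003441+0.006231i) × (-0.000051+0.000319i) = -0.000002+0.000001i  (running Σ = -0.000002+0.000001i)
  m=-5: (+0.015443-0.040418i) × (+0.002871-0.002196i) = -0.000044-0.000150i  (running Σ = -0.000047-0.000149i)
  m=-4: (-0.147834+0.051688i) × (-0.024519-0.002608i) = +0.003760-0.000882i  (running Σ = +0.003713-0.001031i)
  m=-3: (+0.313761+0.185162i) × (+0.073468+0.086183i) = +0.007094+0.040644i  (running Σ = +0.010807+0.039613i)
  m=-2: (-0.083074-0.489308i) × (+0.018182-0.342850i) = -0.169269+0.019585i  (running Σ = -0.158463+0.059199i)
  m=-1: (-0.132375+0.156743i) × (-0.431019+0.408767i) = -0.007015-0.121670i  (running Σ = -0.165478-0.062471i)
  m=0: (-0.373252-0.000000i) × (+0.257149+0.000000i) = -0.095981-0.000000i  (running Σ = -0.261460-0.062471i)
  m=1: (+0.132375+0.156743i) × (+0.431019+0.408767i) = -0.007015+0.121670i  (running Σ = -0.268475+0.059199i)
  m=2: (-0.083074+0.489308i) × (+0.018182+0.342850i) = -0.169269-0.019585i  (running Σ = -0.437745+0.039613i)
  m=3: (-0.313761+0.185162i) × (-0.073468+0.086183i) = +0.007094-0.040644i  (running Σ = -0.430651-0.001031i)
  m=4: (-0.147834-0.051688i) × (-0.024519+0.002608i) = +0.003760+0.000882i  (running Σ = -0.426891-0.000149i)
  m=5: (-0.015443-0.040418i) × (-0.002871-0.002196i) = -0.000044+0.000150i  (running Σ = -0.426936+0.000001i)
  m=6: (+0.003441-0.006231i) × (-0.000051-0.000319i) = -0.000002-0.000001i  (running Σ = -0.426938-0.000000i)
Accumulated sum -0.426938-0.000000i; after 4π/(2l+1) scaling, -0.412697-0.000000i ⇒ P_6 = -0.412697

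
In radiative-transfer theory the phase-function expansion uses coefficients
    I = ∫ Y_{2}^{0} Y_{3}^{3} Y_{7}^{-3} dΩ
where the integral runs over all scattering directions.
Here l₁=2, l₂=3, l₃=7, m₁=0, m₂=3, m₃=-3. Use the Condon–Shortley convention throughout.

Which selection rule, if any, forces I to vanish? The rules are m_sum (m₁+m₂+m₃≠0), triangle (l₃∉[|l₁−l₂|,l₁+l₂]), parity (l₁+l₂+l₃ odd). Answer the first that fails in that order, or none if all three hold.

triangle

m₁+m₂+m₃ = 0 + 3 − 3 = 0  ✓
triangle: need |l₁−l₂| ≤ l₃ ≤ l₁+l₂ = [1,5]; l₃=7 is outside  ✗
parity: l₁+l₂+l₃ = 12 is even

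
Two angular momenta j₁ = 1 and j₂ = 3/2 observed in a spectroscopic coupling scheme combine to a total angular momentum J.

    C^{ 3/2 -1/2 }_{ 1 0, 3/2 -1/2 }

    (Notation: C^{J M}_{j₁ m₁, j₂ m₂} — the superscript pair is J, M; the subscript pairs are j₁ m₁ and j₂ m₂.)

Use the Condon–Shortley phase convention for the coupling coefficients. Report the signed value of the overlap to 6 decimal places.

j₁+j₂−J=1  J+j₁−j₂=1  J−j₁+j₂=2  j₁+j₂+J+1=5
(j₁±m₁, j₂±m₂, J±M) = (1,1,1,2,1,2)
P² = 4/15
sum k=0..1:
  [0] +1/1 = 1
  [1] −1/2 = -1/2
S = 1/2
C² = P²·S² = 1/15 ; C = +0.258199

+√(1/15) = +0.258199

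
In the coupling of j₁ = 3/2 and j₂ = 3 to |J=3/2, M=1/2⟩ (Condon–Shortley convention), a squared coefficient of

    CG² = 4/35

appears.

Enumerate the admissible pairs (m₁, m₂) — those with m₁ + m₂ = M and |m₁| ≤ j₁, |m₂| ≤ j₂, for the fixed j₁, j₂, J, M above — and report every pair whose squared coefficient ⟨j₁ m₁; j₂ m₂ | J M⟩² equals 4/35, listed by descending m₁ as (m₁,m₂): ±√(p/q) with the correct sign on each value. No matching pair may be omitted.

Admissible pairs with m₁+m₂ = M = 1/2: (-3/2,2), (-1/2,1), (1/2,0), (3/2,-1)
  (m₁,m₂)=(3/2,-1): CG² = 4/35, CG = +√(4/35)   ← matches the target
  (m₁,m₂)=(1/2,0): CG² = 9/35, CG = −√(9/35)
  (m₁,m₂)=(-1/2,1): CG² = 12/35, CG = +√(12/35)
  (m₁,m₂)=(-3/2,2): CG² = 2/7, CG = −√(2/7)
Pairs with CG² = 4/35: (3/2,-1): +√(4/35)

(3/2,-1): +√(4/35)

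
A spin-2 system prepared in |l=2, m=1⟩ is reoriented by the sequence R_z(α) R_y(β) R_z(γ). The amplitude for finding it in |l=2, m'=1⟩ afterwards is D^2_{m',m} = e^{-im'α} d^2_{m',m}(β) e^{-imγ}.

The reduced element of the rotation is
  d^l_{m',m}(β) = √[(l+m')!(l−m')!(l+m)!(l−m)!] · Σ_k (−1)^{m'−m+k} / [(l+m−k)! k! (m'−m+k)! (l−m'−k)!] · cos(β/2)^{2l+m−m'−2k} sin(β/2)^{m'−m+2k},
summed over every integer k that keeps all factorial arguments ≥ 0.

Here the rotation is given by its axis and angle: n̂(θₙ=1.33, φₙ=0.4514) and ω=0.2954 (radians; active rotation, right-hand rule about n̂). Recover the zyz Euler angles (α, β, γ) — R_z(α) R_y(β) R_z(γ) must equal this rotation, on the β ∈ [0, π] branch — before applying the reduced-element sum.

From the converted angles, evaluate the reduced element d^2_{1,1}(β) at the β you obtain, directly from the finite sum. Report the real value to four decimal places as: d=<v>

d=0.8995

Axis–angle → zyz. n̂ = (sinθₙcosφₙ, sinθₙsinφₙ, cosθₙ) = (+0.873876, +0.423640, +0.238476), ω = 0.2954.
R = I cosω + sinω [n̂]ₓ + (1−cosω) n̂n̂ᵀ gives
  R = [+0.989763, -0.053390, +0.132358; +0.085461, +0.964459, -0.250029; -0.114305, +0.258781, +0.959149]
β = atan2(√(R₁₃²+R₂₃²), R₃₃) = 0.286817; α = atan2(R₂₃, R₁₃) mod 2π = 5.199255; γ = atan2(R₃₂, −R₃₁) mod 2π = 1.154863
d^2_{1,1}(β=0.2868) via the finite sum:
Half-angle: c=0.989735, s=0.142918. N=√(6·1·6·1)=6.000000
The bounds max(0,m−m')=0 and min(l+m,l−m')=1 give 2 terms
  k=0: (−1)^0·6.0000/(6)·0.9897^4·0.1429^0 = +0.959566
  k=1: (−1)^1·6.0000/(2)·0.9897^2·0.1429^2 = -0.060025
d^2_{1,1}(0.2868) = +0.959566 -0.060025 = +0.899542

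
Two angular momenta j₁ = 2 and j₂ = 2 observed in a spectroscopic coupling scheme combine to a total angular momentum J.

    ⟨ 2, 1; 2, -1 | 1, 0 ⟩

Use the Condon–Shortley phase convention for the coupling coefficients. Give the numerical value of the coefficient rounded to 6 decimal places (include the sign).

triangle: 3!·1!·1!/6! = 6/720
(j±m)!: 3!·1!·1!·3!·1!·1! = 36
prefactor² = (2J+1)·Δ·N² = 9/10
  k=0: +1/(0!·3!·1!·1!·0!·0!) = 1/6
  k=1: −1/(1!·2!·0!·0!·1!·1!) = -1/2
Σ = -1/3  ⇒  CG² = 9/10·(-1/3)² = 1/10
CG = −√(1/10) = -0.316228

-0.316228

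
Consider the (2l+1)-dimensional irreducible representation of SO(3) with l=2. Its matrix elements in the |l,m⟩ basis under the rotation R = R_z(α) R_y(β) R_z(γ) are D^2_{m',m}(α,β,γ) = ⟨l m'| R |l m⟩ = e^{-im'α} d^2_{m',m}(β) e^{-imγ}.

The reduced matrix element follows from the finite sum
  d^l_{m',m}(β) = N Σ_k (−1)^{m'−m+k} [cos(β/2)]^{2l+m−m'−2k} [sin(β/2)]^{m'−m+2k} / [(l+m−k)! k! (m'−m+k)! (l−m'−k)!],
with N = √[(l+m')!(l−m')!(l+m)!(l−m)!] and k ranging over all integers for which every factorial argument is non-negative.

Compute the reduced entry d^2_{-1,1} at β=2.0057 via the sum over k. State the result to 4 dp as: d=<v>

d^2_{-1,1}(β=2.0057) via the finite sum:
Half-angle: c=0.537902, s=0.843007. N=√(1·6·6·1)=6.000000
The bounds max(0,m−m')=2 and min(l+m,l−m')=3 give 2 terms
  k=2: (−1)^0·6.0000/(2)·0.5379^2·0.8430^2 = +0.616865
  k=3: (−1)^1·6.0000/(6)·0.5379^0·0.8430^4 = -0.505040
d^2_{-1,1}(2.0057) = +0.616865 -0.505040 = +0.111825

d=0.1118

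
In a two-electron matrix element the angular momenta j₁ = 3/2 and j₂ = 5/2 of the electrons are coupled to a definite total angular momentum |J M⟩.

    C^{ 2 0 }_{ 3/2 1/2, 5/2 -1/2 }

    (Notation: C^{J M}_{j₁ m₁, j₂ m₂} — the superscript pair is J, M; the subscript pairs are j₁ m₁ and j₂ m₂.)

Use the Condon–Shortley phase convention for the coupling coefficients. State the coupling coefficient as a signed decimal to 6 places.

√[5·2!1!3!/7! · 2!1!2!3!2!2!] = √(8/7)
  +(−1)^0/∏(0,2,1,2,0,1)! = 1/4  (running 1/4)
  +(−1)^1/∏(1,1,0,1,1,2)! = -1/2  (running -1/4)
⟨..|..⟩ = √(8/7)·(-1/4) = -0.267261

-0.267261  (= −√(1/14))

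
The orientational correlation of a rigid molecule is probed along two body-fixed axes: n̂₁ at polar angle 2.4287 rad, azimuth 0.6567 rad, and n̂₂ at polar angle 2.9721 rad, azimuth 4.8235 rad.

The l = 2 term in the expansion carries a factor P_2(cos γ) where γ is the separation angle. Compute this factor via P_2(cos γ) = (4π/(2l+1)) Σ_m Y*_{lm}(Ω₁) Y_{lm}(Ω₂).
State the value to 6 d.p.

0.210810

Term-by-term m-sum for l=2 (normalisation 4π/5 = 2.513274):
  term(m=-2) = -0.000838-0.001611i   from Y*(Ω₁)=+0.042061+0.159785i, Y(Ω₂)=-0.010721+0.002422i
  term(m=-1) = -0.025477+0.041968i   from Y*(Ω₁)=-0.302723-0.233348i, Y(Ω₂)=-0.014243-0.127656i
  term(m=+0) = +0.136508+0.000000i   from Y*(Ω₁)=+0.226058-0.000000i, Y(Ω₂)=+0.603861+0.000000i
  term(m=+1) = -0.025477-0.041968i   from Y*(Ω₁)=+0.302723-0.233348i, Y(Ω₂)=+0.014243-0.127656i
  term(m=+2) = -0.000838+0.001611i   from Y*(Ω₁)=+0.042061-0.159785i, Y(Ω₂)=-0.010721-0.002422i
Σ over m = +0.083879+0.000000i; ×(4π/5) → +0.210810+0.000000i. Real part: 0.210810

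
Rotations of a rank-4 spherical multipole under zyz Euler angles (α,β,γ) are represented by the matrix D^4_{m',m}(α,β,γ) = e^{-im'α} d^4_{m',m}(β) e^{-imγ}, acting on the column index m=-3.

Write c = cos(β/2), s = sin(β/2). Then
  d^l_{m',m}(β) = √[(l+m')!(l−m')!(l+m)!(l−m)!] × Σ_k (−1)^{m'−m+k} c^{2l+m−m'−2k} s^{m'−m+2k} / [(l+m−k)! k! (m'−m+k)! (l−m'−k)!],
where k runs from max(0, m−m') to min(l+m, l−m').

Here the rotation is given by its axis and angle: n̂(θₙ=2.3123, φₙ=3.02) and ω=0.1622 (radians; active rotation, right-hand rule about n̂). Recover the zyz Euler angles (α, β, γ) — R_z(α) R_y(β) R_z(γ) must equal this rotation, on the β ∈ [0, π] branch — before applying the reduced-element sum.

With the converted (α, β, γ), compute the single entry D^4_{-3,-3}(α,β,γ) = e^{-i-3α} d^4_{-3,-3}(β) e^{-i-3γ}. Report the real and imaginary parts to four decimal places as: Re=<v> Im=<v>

Re=0.9095 Im=-0.3106

Axis–angle → zyz. n̂ = (sinθₙcosφₙ, sinθₙsinφₙ, cosθₙ) = (-0.732009, +0.089448, -0.675398), ω = 0.1622.
R = I cosω + sinω [n̂]ₓ + (1−cosω) n̂n̂ᵀ gives
  R = [+0.993908, +0.108210, +0.020934; -0.109929, +0.986979, +0.117419; -0.007956, -0.119005, +0.992862]
β = atan2(√(R₁₃²+R₂₃²), R₃₃) = 0.119555; α = atan2(R₂₃, R₁₃) mod 2π = 1.394364; γ = atan2(R₃₂, −R₃₁) mod 2π = 4.779142
D^4_{-3,-3}(1.3944,0.1196,4.7791) = e^{-i·-3·1.3944}·d^4_{-3,-3}(0.1196)·e^{-i·-3·4.7791}. Compute d first:
c=cos(0.119555/2)=0.998214, s=sin(0.119555/2)=0.059742; N=√[1·5040·1·5040]=5040.000000
k: max(0,(-3)−(-3))=0 … min(4+(-3),4−(-3))=1
  k=0: (−1)^0·5040.0000/(5040)·0.9982^8·0.0597^0 = +0.985800
  k=1: (−1)^1·5040.0000/(720)·0.9982^6·0.0597^2 = -0.024717
d^4_{-3,-3}(0.1196) = +0.985800 -0.024717 = +0.961083
D = (-0.504928-0.863162i)·(+0.961083)·(-0.198922+0.980015i) = +0.909523-0.310560i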